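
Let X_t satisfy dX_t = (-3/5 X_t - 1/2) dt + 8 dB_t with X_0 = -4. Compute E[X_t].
E[X_t] = -5/6 - 19*exp(-3*t/5)/6

Taking expectations and using E[dB_t] = 0, the mean m(t) = E[X_t] satisfies the ODE m'(t) = a m(t) + b with m(0) = x_0. With a = -3/5, b = -1/2, x_0 = -4, the solution is
  m(t) = x_0 * exp(a t) + (b/a) * (exp(a t) - 1)
       = (-4) * exp((-3/5) t) + ((-1/2)/(-3/5)) * (exp((-3/5) t) - 1)
       = -5/6 - 19*exp(-3*t/5)/6.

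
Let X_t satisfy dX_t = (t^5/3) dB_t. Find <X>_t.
<X>_t = t^11/99

For an Itô process dX_t = a(t) dt + b(t) dB_t, the quadratic variation is <X>_t = int_0^t b(s)^2 ds (the drift term does not contribute). Here b(s) = s^5/3, so
  b(s)^2 = s^10/9.
Integrating from 0 to t:
  <X>_t = int_0^t (s^10/9) ds = t^11/99.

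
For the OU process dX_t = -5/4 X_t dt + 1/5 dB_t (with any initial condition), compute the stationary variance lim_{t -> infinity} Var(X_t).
lim Var(X_t) = 2/125

The OU SDE dX = -theta X dt + sigma dB admits the integrating factor exp(theta t): d(exp(theta t) X_t) = sigma exp(theta t) dB_t. Integrating from 0 to t gives X_t = x_0 * exp(-theta t) + sigma * int_0^t exp(-theta (t-s)) dB_s for any initial x_0. The Itô integral has variance (by the Itô isometry) sigma^2 * int_0^t exp(-2 theta (t - s)) ds = sigma^2 * (1 - exp(-2 theta t)) / (2 theta), independent of x_0.
With theta = 5/4, sigma = 1/5:
  Var(X_t) = (1/5)^2 * (1 - exp(-2*5/4 t)) / (2 * 5/4) = 2/125 - 2*exp(-5*t/2)/125.
As t -> infinity, exp(-2*5/4 t) -> 0, so the stationary variance is sigma^2 / (2 theta) = 2/125.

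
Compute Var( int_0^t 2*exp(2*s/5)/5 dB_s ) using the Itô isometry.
Var = exp(4*t/5)/5 - 1/5

The Itô integral of a deterministic integrand f(s) has mean 0 because each increment f(s) * (B_{s+ds} - B_s) has mean 0. By the Itô isometry:
  Var( int_0^t f(s) dB_s ) = E[ (int_0^t f(s) dB_s)^2 ] = int_0^t f(s)^2 ds.
Here f(s) = 2*exp(2*s/5)/5, so f(s)^2 = 4*exp(4*s/5)/25. Integrate:
  int_0^t (4*exp(4*s/5)/25) ds = exp(4*t/5)/5 - 1/5.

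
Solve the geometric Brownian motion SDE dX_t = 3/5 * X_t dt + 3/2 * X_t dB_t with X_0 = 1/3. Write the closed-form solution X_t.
X_t = 1/3 * exp((-21/40) * t + (3/2) * B_t)

For GBM dX = mu X dt + sigma X dB with X_0 = x_0, apply Itô to Y = log X: dY = (mu - sigma^2/2) dt + sigma dB, so Y_t = log(x_0) + (mu - sigma^2/2) t + sigma B_t and hence X_t = x_0 * exp((mu - sigma^2/2) t + sigma B_t).
With mu = 3/5, sigma = 3/2, x_0 = 1/3, this gives:
  X_t = 1/3 * exp((-21/40) * t + (3/2) * B_t).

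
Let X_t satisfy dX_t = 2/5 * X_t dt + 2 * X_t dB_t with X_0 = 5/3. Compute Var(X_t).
Var(X_t) = 25*(exp(4*t) - 1)*exp(4*t/5)/9

For GBM dX = mu X dt + sigma X dB with X_0 = x_0, apply Itô to Y = log X: dY = (mu - sigma^2/2) dt + sigma dB, so Y_t = log(x_0) + (mu - sigma^2/2) t + sigma B_t and hence X_t = x_0 * exp((mu - sigma^2/2) t + sigma B_t).
With mu = 2/5, sigma = 2, x_0 = 5/3, this gives:
  X_t = 5/3 * exp((-8/5) * t + (2) * B_t).
Since sigma*B_t ~ Normal(0, sigma^2 t), E[exp(sigma*B_t)] = exp(sigma^2 t / 2); so E[X_t] = x_0 * exp((mu - sigma^2/2) t) * exp(sigma^2 t / 2) = x_0 * exp(mu t) = 5*exp(2*t/5)/3.
Var(X_t) = E[X_t^2] - (E[X_t])^2 = x_0^2 * exp(2 mu t) * (exp(sigma^2 t) - 1) = 25*(exp(4*t) - 1)*exp(4*t/5)/9.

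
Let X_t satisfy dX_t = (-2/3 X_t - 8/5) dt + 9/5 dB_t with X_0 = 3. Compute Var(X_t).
Var(X_t) = 243/100 - 243*exp(-4*t/3)/100

The variance V(t) = Var(X_t) satisfies V'(t) = 2 a V(t) + c^2 with V(0) = 0 (drift coefficient is linear in X, diffusion is constant). With a = -2/3, c = 9/5, the solution is
  V(t) = (c^2 / (2 a)) * (exp(2 a t) - 1)
       = ((9/5)^2 / (2*(-2/3))) * (exp((-4/3) t) - 1)
       = 243/100 - 243*exp(-4*t/3)/100.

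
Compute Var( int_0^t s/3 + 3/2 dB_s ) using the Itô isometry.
Var = t*(4*t^2 + 54*t + 243)/108

The Itô integral of a deterministic integrand f(s) has mean 0 because each increment f(s) * (B_{s+ds} - B_s) has mean 0. By the Itô isometry:
  Var( int_0^t f(s) dB_s ) = E[ (int_0^t f(s) dB_s)^2 ] = int_0^t f(s)^2 ds.
Here f(s) = s/3 + 3/2, so f(s)^2 = (2*s + 9)^2/36. Integrate:
  int_0^t ((2*s + 9)^2/36) ds = t*(4*t^2 + 54*t + 243)/108.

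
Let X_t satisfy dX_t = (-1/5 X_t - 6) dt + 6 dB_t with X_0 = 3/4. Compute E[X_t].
E[X_t] = -30 + 123*exp(-t/5)/4

Taking expectations and using E[dB_t] = 0, the mean m(t) = E[X_t] satisfies the ODE m'(t) = a m(t) + b with m(0) = x_0. With a = -1/5, b = -6, x_0 = 3/4, the solution is
  m(t) = x_0 * exp(a t) + (b/a) * (exp(a t) - 1)
       = (3/4) * exp((-1/5) t) + ((-6)/(-1/5)) * (exp((-1/5) t) - 1)
       = -30 + 123*exp(-t/5)/4.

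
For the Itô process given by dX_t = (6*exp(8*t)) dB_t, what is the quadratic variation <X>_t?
<X>_t = 9*exp(16*t)/4 - 9/4

For an Itô process dX_t = a(t) dt + b(t) dB_t, the quadratic variation is <X>_t = int_0^t b(s)^2 ds (the drift term does not contribute). Here b(s) = 6*exp(8*s), so
  b(s)^2 = 36*exp(16*s).
Integrating from 0 to t:
  <X>_t = int_0^t (36*exp(16*s)) ds = 9*exp(16*t)/4 - 9/4.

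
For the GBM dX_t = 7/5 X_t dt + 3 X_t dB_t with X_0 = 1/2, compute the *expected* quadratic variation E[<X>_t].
E[<X>_t] = 45*exp(59*t/5)/236 - 45/236

<X>_t = int_0^t (3 * X_s)^2 ds. Taking expectation inside the integral: E[<X>_t] = 3^2 * int_0^t E[X_s^2] ds. For GBM, E[X_s^2] = x_0^2 * exp((2 mu + sigma^2) s). Integrating:
  E[<X>_t] = 3^2 * (1/2)^2 * (exp((2*(7/5) + 3^2) t) - 1) / (2*(7/5) + 3^2)
           = 3^2 * (1/2)^2 * (exp((59/5) t) - 1) / (59/5) = 45*exp(59*t/5)/236 - 45/236.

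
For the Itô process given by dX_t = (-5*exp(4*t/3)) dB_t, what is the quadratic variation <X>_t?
<X>_t = 75*exp(8*t/3)/8 - 75/8

For an Itô process dX_t = a(t) dt + b(t) dB_t, the quadratic variation is <X>_t = int_0^t b(s)^2 ds (the drift term does not contribute). Here b(s) = -5*exp(4*s/3), so
  b(s)^2 = 25*exp(8*s/3).
Integrating from 0 to t:
  <X>_t = int_0^t (25*exp(8*s/3)) ds = 75*exp(8*t/3)/8 - 75/8.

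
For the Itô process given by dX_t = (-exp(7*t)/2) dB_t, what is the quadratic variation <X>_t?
<X>_t = exp(14*t)/56 - 1/56

For an Itô process dX_t = a(t) dt + b(t) dB_t, the quadratic variation is <X>_t = int_0^t b(s)^2 ds (the drift term does not contribute). Here b(s) = -exp(7*s)/2, so
  b(s)^2 = exp(14*s)/4.
Integrating from 0 to t:
  <X>_t = int_0^t (exp(14*s)/4) ds = exp(14*t)/56 - 1/56.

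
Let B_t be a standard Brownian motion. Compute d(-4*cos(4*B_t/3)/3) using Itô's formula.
d(-4*cos(4*B_t/3)/3) = (32*cos(4*B_t/3)/27) dt + (16*sin(4*B_t/3)/9) dB_t

Itô's formula for f(B_t) gives d f(B_t) = f'(B_t) dB_t + (1/2) f''(B_t) dt. Compute derivatives of f(x) = -4*cos(4*x/3)/3:
  f'(x)  = 16*sin(4*x/3)/9
  f''(x) = 64*cos(4*x/3)/27
Substitute x = B_t and multiply the f'' term by 1/2:
  drift     = (1/2) * (64*cos(4*x/3)/27) evaluated at B_t = 32*cos(4*B_t/3)/27
  diffusion = (16*sin(4*x/3)/9) evaluated at B_t = 16*sin(4*B_t/3)/9
Therefore d(-4*cos(4*B_t/3)/3) = (32*cos(4*B_t/3)/27) dt + (16*sin(4*B_t/3)/9) dB_t.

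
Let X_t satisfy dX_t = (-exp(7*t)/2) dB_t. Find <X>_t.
<X>_t = exp(14*t)/56 - 1/56

For an Itô process dX_t = a(t) dt + b(t) dB_t, the quadratic variation is <X>_t = int_0^t b(s)^2 ds (the drift term does not contribute). Here b(s) = -exp(7*s)/2, so
  b(s)^2 = exp(14*s)/4.
Integrating from 0 to t:
  <X>_t = int_0^t (exp(14*s)/4) ds = exp(14*t)/56 - 1/56.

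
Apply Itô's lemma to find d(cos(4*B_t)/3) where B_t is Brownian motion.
d(cos(4*B_t)/3) = (-8*cos(4*B_t)/3) dt + (-4*sin(4*B_t)/3) dB_t

Itô's formula for f(B_t) gives d f(B_t) = f'(B_t) dB_t + (1/2) f''(B_t) dt. Compute derivatives of f(x) = cos(4*x)/3:
  f'(x)  = -4*sin(4*x)/3
  f''(x) = -16*cos(4*x)/3
Substitute x = B_t and multiply the f'' term by 1/2:
  drift     = (1/2) * (-16*cos(4*x)/3) evaluated at B_t = -8*cos(4*B_t)/3
  diffusion = (-4*sin(4*x)/3) evaluated at B_t = -4*sin(4*B_t)/3
Therefore d(cos(4*B_t)/3) = (-8*cos(4*B_t)/3) dt + (-4*sin(4*B_t)/3) dB_t.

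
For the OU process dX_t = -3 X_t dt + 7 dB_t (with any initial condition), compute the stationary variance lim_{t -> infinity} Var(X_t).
lim Var(X_t) = 49/6

The OU SDE dX = -theta X dt + sigma dB admits the integrating factor exp(theta t): d(exp(theta t) X_t) = sigma exp(theta t) dB_t. Integrating from 0 to t gives X_t = x_0 * exp(-theta t) + sigma * int_0^t exp(-theta (t-s)) dB_s for any initial x_0. The Itô integral has variance (by the Itô isometry) sigma^2 * int_0^t exp(-2 theta (t - s)) ds = sigma^2 * (1 - exp(-2 theta t)) / (2 theta), independent of x_0.
With theta = 3, sigma = 7:
  Var(X_t) = (7)^2 * (1 - exp(-2*3 t)) / (2 * 3) = 49/6 - 49*exp(-6*t)/6.
As t -> infinity, exp(-2*3 t) -> 0, so the stationary variance is sigma^2 / (2 theta) = 49/6.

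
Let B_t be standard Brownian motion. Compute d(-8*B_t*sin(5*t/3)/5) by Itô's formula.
d(-8*B_t*sin(5*t/3)/5) = (-8*B_t*cos(5*t/3)/3) dt + (-8*sin(5*t/3)/5) dB_t

Itô's formula for f(t, x): d f(t, B_t) = (f_t + (1/2) f_xx) dt + f_x dB_t. Compute partials of f(t, x) = -8*x*sin(5*t/3)/5:
  f_t(t,x)  = -8*x*cos(5*t/3)/3
  f_x(t,x)  = -8*sin(5*t/3)/5
  f_xx(t,x) = 0
Assemble drift = f_t + (1/2) f_xx = -8*x*cos(5*t/3)/3 and diffusion = f_x = -8*sin(5*t/3)/5. Substituting x = B_t:
  d(-8*B_t*sin(5*t/3)/5) = (-8*B_t*cos(5*t/3)/3) dt + (-8*sin(5*t/3)/5) dB_t.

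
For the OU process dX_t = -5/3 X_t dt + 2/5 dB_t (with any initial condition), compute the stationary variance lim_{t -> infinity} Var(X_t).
lim Var(X_t) = 6/125

The OU SDE dX = -theta X dt + sigma dB admits the integrating factor exp(theta t): d(exp(theta t) X_t) = sigma exp(theta t) dB_t. Integrating from 0 to t gives X_t = x_0 * exp(-theta t) + sigma * int_0^t exp(-theta (t-s)) dB_s for any initial x_0. The Itô integral has variance (by the Itô isometry) sigma^2 * int_0^t exp(-2 theta (t - s)) ds = sigma^2 * (1 - exp(-2 theta t)) / (2 theta), independent of x_0.
With theta = 5/3, sigma = 2/5:
  Var(X_t) = (2/5)^2 * (1 - exp(-2*5/3 t)) / (2 * 5/3) = 6/125 - 6*exp(-10*t/3)/125.
As t -> infinity, exp(-2*5/3 t) -> 0, so the stationary variance is sigma^2 / (2 theta) = 6/125.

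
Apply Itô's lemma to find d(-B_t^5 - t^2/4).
d(-B_t^5 - t^2/4) = (-10*B_t^3 - t/2) dt + (-5*B_t^4) dB_t

Itô's formula for f(t, x): d f(t, B_t) = (f_t + (1/2) f_xx) dt + f_x dB_t. Compute partials of f(t, x) = -t^2/4 - x^5:
  f_t(t,x)  = -t/2
  f_x(t,x)  = -5*x^4
  f_xx(t,x) = -20*x^3
Assemble drift = f_t + (1/2) f_xx = -t/2 - 10*x^3 and diffusion = f_x = -5*x^4. Substituting x = B_t:
  d(-B_t^5 - t^2/4) = (-10*B_t^3 - t/2) dt + (-5*B_t^4) dB_t.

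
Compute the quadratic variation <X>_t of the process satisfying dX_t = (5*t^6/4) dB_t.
<X>_t = 25*t^13/208

For an Itô process dX_t = a(t) dt + b(t) dB_t, the quadratic variation is <X>_t = int_0^t b(s)^2 ds (the drift term does not contribute). Here b(s) = 5*s^6/4, so
  b(s)^2 = 25*s^12/16.
Integrating from 0 to t:
  <X>_t = int_0^t (25*s^12/16) ds = 25*t^13/208.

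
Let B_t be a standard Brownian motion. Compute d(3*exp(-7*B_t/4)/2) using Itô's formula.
d(3*exp(-7*B_t/4)/2) = (147*exp(-7*B_t/4)/64) dt + (-21*exp(-7*B_t/4)/8) dB_t

Itô's formula for f(B_t) gives d f(B_t) = f'(B_t) dB_t + (1/2) f''(B_t) dt. Compute derivatives of f(x) = 3*exp(-7*x/4)/2:
  f'(x)  = -21*exp(-7*x/4)/8
  f''(x) = 147*exp(-7*x/4)/32
Substitute x = B_t and multiply the f'' term by 1/2:
  drift     = (1/2) * (147*exp(-7*x/4)/32) evaluated at B_t = 147*exp(-7*B_t/4)/64
  diffusion = (-21*exp(-7*x/4)/8) evaluated at B_t = -21*exp(-7*B_t/4)/8
Therefore d(3*exp(-7*B_t/4)/2) = (147*exp(-7*B_t/4)/64) dt + (-21*exp(-7*B_t/4)/8) dB_t.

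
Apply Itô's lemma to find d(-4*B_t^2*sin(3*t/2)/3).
d(-4*B_t^2*sin(3*t/2)/3) = (-2*B_t^2*cos(3*t/2) - 4*sin(3*t/2)/3) dt + (-8*B_t*sin(3*t/2)/3) dB_t

Itô's formula for f(t, x): d f(t, B_t) = (f_t + (1/2) f_xx) dt + f_x dB_t. Compute partials of f(t, x) = -4*x^2*sin(3*t/2)/3:
  f_t(t,x)  = -2*x^2*cos(3*t/2)
  f_x(t,x)  = -8*x*sin(3*t/2)/3
  f_xx(t,x) = -8*sin(3*t/2)/3
Assemble drift = f_t + (1/2) f_xx = -2*x^2*cos(3*t/2) - 4*sin(3*t/2)/3 and diffusion = f_x = -8*x*sin(3*t/2)/3. Substituting x = B_t:
  d(-4*B_t^2*sin(3*t/2)/3) = (-2*B_t^2*cos(3*t/2) - 4*sin(3*t/2)/3) dt + (-8*B_t*sin(3*t/2)/3) dB_t.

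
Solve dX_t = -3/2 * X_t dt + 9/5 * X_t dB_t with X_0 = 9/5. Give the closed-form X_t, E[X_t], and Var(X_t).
X_t = 9/5 * exp((-78/25) t + (9/5) B_t); E[X_t] = 9*exp(-3*t/2)/5; Var(X_t) = (81*exp(81*t/25) - 81)*exp(-3*t)/25

For GBM dX = mu X dt + sigma X dB with X_0 = x_0, apply Itô to Y = log X: dY = (mu - sigma^2/2) dt + sigma dB, so Y_t = log(x_0) + (mu - sigma^2/2) t + sigma B_t and hence X_t = x_0 * exp((mu - sigma^2/2) t + sigma B_t).
With mu = -3/2, sigma = 9/5, x_0 = 9/5, this gives:
  X_t = 9/5 * exp((-78/25) * t + (9/5) * B_t).
Since sigma*B_t ~ Normal(0, sigma^2 t), E[exp(sigma*B_t)] = exp(sigma^2 t / 2); so E[X_t] = x_0 * exp((mu - sigma^2/2) t) * exp(sigma^2 t / 2) = x_0 * exp(mu t) = 9*exp(-3*t/2)/5.
Var(X_t) = E[X_t^2] - (E[X_t])^2 = x_0^2 * exp(2 mu t) * (exp(sigma^2 t) - 1) = (81*exp(81*t/25) - 81)*exp(-3*t)/25.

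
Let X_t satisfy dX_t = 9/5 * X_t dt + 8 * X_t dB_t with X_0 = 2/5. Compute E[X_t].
E[X_t] = 2*exp(9*t/5)/5

For GBM dX = mu X dt + sigma X dB with X_0 = x_0, apply Itô to Y = log X: dY = (mu - sigma^2/2) dt + sigma dB, so Y_t = log(x_0) + (mu - sigma^2/2) t + sigma B_t and hence X_t = x_0 * exp((mu - sigma^2/2) t + sigma B_t).
With mu = 9/5, sigma = 8, x_0 = 2/5, this gives:
  X_t = 2/5 * exp((-151/5) * t + (8) * B_t).
Since sigma*B_t ~ Normal(0, sigma^2 t), E[exp(sigma*B_t)] = exp(sigma^2 t / 2); so E[X_t] = x_0 * exp((mu - sigma^2/2) t) * exp(sigma^2 t / 2) = x_0 * exp(mu t) = 2*exp(9*t/5)/5.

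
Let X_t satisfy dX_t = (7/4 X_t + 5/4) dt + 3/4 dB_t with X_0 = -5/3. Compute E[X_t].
E[X_t] = -20*exp(7*t/4)/21 - 5/7

Taking expectations and using E[dB_t] = 0, the mean m(t) = E[X_t] satisfies the ODE m'(t) = a m(t) + b with m(0) = x_0. With a = 7/4, b = 5/4, x_0 = -5/3, the solution is
  m(t) = x_0 * exp(a t) + (b/a) * (exp(a t) - 1)
       = (-5/3) * exp((7/4) t) + ((5/4)/(7/4)) * (exp((7/4) t) - 1)
       = -20*exp(7*t/4)/21 - 5/7.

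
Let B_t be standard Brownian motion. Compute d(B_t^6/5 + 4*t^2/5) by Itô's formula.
d(B_t^6/5 + 4*t^2/5) = (3*B_t^4 + 8*t/5) dt + (6*B_t^5/5) dB_t

Itô's formula for f(t, x): d f(t, B_t) = (f_t + (1/2) f_xx) dt + f_x dB_t. Compute partials of f(t, x) = 4*t^2/5 + x^6/5:
  f_t(t,x)  = 8*t/5
  f_x(t,x)  = 6*x^5/5
  f_xx(t,x) = 6*x^4
Assemble drift = f_t + (1/2) f_xx = 8*t/5 + 3*x^4 and diffusion = f_x = 6*x^5/5. Substituting x = B_t:
  d(B_t^6/5 + 4*t^2/5) = (3*B_t^4 + 8*t/5) dt + (6*B_t^5/5) dB_t.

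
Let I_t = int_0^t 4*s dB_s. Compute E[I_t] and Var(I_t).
E[I_t] = 0; Var(I_t) = 16*t^3/3

The Itô integral of a deterministic integrand f(s) has mean 0 because each increment f(s) * (B_{s+ds} - B_s) has mean 0. By the Itô isometry:
  Var( int_0^t f(s) dB_s ) = E[ (int_0^t f(s) dB_s)^2 ] = int_0^t f(s)^2 ds.
Here f(s) = 4*s, so f(s)^2 = 16*s^2. Integrate:
  int_0^t (16*s^2) ds = 16*t^3/3.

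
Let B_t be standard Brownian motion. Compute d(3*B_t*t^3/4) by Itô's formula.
d(3*B_t*t^3/4) = (9*B_t*t^2/4) dt + (3*t^3/4) dB_t

Itô's formula for f(t, x): d f(t, B_t) = (f_t + (1/2) f_xx) dt + f_x dB_t. Compute partials of f(t, x) = 3*t^3*x/4:
  f_t(t,x)  = 9*t^2*x/4
  f_x(t,x)  = 3*t^3/4
  f_xx(t,x) = 0
Assemble drift = f_t + (1/2) f_xx = 9*t^2*x/4 and diffusion = f_x = 3*t^3/4. Substituting x = B_t:
  d(3*B_t*t^3/4) = (9*B_t*t^2/4) dt + (3*t^3/4) dB_t.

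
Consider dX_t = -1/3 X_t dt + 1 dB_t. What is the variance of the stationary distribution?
lim Var(X_t) = 3/2

The OU SDE dX = -theta X dt + sigma dB admits the integrating factor exp(theta t): d(exp(theta t) X_t) = sigma exp(theta t) dB_t. Integrating from 0 to t gives X_t = x_0 * exp(-theta t) + sigma * int_0^t exp(-theta (t-s)) dB_s for any initial x_0. The Itô integral has variance (by the Itô isometry) sigma^2 * int_0^t exp(-2 theta (t - s)) ds = sigma^2 * (1 - exp(-2 theta t)) / (2 theta), independent of x_0.
With theta = 1/3, sigma = 1:
  Var(X_t) = (1)^2 * (1 - exp(-2*1/3 t)) / (2 * 1/3) = 3/2 - 3*exp(-2*t/3)/2.
As t -> infinity, exp(-2*1/3 t) -> 0, so the stationary variance is sigma^2 / (2 theta) = 3/2.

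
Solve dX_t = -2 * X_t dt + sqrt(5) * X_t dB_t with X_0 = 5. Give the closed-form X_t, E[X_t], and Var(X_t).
X_t = 5 * exp((-9/2) t + (sqrt(5)) B_t); E[X_t] = 5*exp(-2*t); Var(X_t) = 25*exp(t) - 25*exp(-4*t)

For GBM dX = mu X dt + sigma X dB with X_0 = x_0, apply Itô to Y = log X: dY = (mu - sigma^2/2) dt + sigma dB, so Y_t = log(x_0) + (mu - sigma^2/2) t + sigma B_t and hence X_t = x_0 * exp((mu - sigma^2/2) t + sigma B_t).
With mu = -2, sigma = sqrt(5), x_0 = 5, this gives:
  X_t = 5 * exp((-9/2) * t + (sqrt(5)) * B_t).
Since sigma*B_t ~ Normal(0, sigma^2 t), E[exp(sigma*B_t)] = exp(sigma^2 t / 2); so E[X_t] = x_0 * exp((mu - sigma^2/2) t) * exp(sigma^2 t / 2) = x_0 * exp(mu t) = 5*exp(-2*t).
Var(X_t) = E[X_t^2] - (E[X_t])^2 = x_0^2 * exp(2 mu t) * (exp(sigma^2 t) - 1) = 25*exp(t) - 25*exp(-4*t).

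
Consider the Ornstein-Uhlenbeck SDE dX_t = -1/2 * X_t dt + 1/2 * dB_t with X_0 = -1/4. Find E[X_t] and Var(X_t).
E[X_t] = -exp(-t/2)/4; Var(X_t) = (exp(t) - 1)*exp(-t)/4

The OU SDE dX = -theta X dt + sigma dB admits the integrating factor exp(theta t): d(exp(theta t) X_t) = sigma exp(theta t) dB_t. Integrating from 0 to t:
  X_t = x_0 * exp(-theta t) + sigma * int_0^t exp(-theta (t-s)) dB_s.
The Itô integral has mean 0 and (by the Itô isometry) variance sigma^2 * int_0^t exp(-2 theta (t - s)) ds = sigma^2 * (1 - exp(-2 theta t)) / (2 theta).
With theta = 1/2, sigma = 1/2, x_0 = -1/4:
  E[X_t] = -1/4 * exp(-1/2 t) = -exp(-t/2)/4
  Var(X_t) = (1/2)^2 * (1 - exp(-2*1/2 t)) / (2 * 1/2) = (exp(t) - 1)*exp(-t)/4.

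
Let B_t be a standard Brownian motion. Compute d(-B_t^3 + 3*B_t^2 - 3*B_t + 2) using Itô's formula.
d(-B_t^3 + 3*B_t^2 - 3*B_t + 2) = (3 - 3*B_t) dt + (-3*B_t^2 + 6*B_t - 3) dB_t

Itô's formula for f(B_t) gives d f(B_t) = f'(B_t) dB_t + (1/2) f''(B_t) dt. Compute derivatives of f(x) = -x^3 + 3*x^2 - 3*x + 2:
  f'(x)  = -3*x^2 + 6*x - 3
  f''(x) = 6 - 6*x
Substitute x = B_t and multiply the f'' term by 1/2:
  drift     = (1/2) * (6 - 6*x) evaluated at B_t = 3 - 3*B_t
  diffusion = (-3*x^2 + 6*x - 3) evaluated at B_t = -3*B_t^2 + 6*B_t - 3
Therefore d(-B_t^3 + 3*B_t^2 - 3*B_t + 2) = (3 - 3*B_t) dt + (-3*B_t^2 + 6*B_t - 3) dB_t.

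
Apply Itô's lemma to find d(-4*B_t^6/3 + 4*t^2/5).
d(-4*B_t^6/3 + 4*t^2/5) = (-20*B_t^4 + 8*t/5) dt + (-8*B_t^5) dB_t

Itô's formula for f(t, x): d f(t, B_t) = (f_t + (1/2) f_xx) dt + f_x dB_t. Compute partials of f(t, x) = 4*t^2/5 - 4*x^6/3:
  f_t(t,x)  = 8*t/5
  f_x(t,x)  = -8*x^5
  f_xx(t,x) = -40*x^4
Assemble drift = f_t + (1/2) f_xx = 8*t/5 - 20*x^4 and diffusion = f_x = -8*x^5. Substituting x = B_t:
  d(-4*B_t^6/3 + 4*t^2/5) = (-20*B_t^4 + 8*t/5) dt + (-8*B_t^5) dB_t.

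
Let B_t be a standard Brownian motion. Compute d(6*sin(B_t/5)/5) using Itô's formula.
d(6*sin(B_t/5)/5) = (-3*sin(B_t/5)/125) dt + (6*cos(B_t/5)/25) dB_t

Itô's formula for f(B_t) gives d f(B_t) = f'(B_t) dB_t + (1/2) f''(B_t) dt. Compute derivatives of f(x) = 6*sin(x/5)/5:
  f'(x)  = 6*cos(x/5)/25
  f''(x) = -6*sin(x/5)/125
Substitute x = B_t and multiply the f'' term by 1/2:
  drift     = (1/2) * (-6*sin(x/5)/125) evaluated at B_t = -3*sin(B_t/5)/125
  diffusion = (6*cos(x/5)/25) evaluated at B_t = 6*cos(B_t/5)/25
Therefore d(6*sin(B_t/5)/5) = (-3*sin(B_t/5)/125) dt + (6*cos(B_t/5)/25) dB_t.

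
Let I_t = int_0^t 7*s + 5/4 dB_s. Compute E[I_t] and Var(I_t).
E[I_t] = 0; Var(I_t) = t*(784*t^2 + 420*t + 75)/48

The Itô integral of a deterministic integrand f(s) has mean 0 because each increment f(s) * (B_{s+ds} - B_s) has mean 0. By the Itô isometry:
  Var( int_0^t f(s) dB_s ) = E[ (int_0^t f(s) dB_s)^2 ] = int_0^t f(s)^2 ds.
Here f(s) = 7*s + 5/4, so f(s)^2 = (28*s + 5)^2/16. Integrate:
  int_0^t ((28*s + 5)^2/16) ds = t*(784*t^2 + 420*t + 75)/48.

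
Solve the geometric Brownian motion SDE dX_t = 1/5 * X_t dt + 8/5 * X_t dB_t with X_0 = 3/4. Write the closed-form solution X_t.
X_t = 3/4 * exp((-27/25) * t + (8/5) * B_t)

For GBM dX = mu X dt + sigma X dB with X_0 = x_0, apply Itô to Y = log X: dY = (mu - sigma^2/2) dt + sigma dB, so Y_t = log(x_0) + (mu - sigma^2/2) t + sigma B_t and hence X_t = x_0 * exp((mu - sigma^2/2) t + sigma B_t).
With mu = 1/5, sigma = 8/5, x_0 = 3/4, this gives:
  X_t = 3/4 * exp((-27/25) * t + (8/5) * B_t).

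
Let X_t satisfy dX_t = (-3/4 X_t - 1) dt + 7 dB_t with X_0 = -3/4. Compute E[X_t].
E[X_t] = -4/3 + 7*exp(-3*t/4)/12

Taking expectations and using E[dB_t] = 0, the mean m(t) = E[X_t] satisfies the ODE m'(t) = a m(t) + b with m(0) = x_0. With a = -3/4, b = -1, x_0 = -3/4, the solution is
  m(t) = x_0 * exp(a t) + (b/a) * (exp(a t) - 1)
       = (-3/4) * exp((-3/4) t) + ((-1)/(-3/4)) * (exp((-3/4) t) - 1)
       = -4/3 + 7*exp(-3*t/4)/12.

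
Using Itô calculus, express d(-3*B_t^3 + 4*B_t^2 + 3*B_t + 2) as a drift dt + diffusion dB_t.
d(-3*B_t^3 + 4*B_t^2 + 3*B_t + 2) = (4 - 9*B_t) dt + (-9*B_t^2 + 8*B_t + 3) dB_t

Itô's formula for f(B_t) gives d f(B_t) = f'(B_t) dB_t + (1/2) f''(B_t) dt. Compute derivatives of f(x) = -3*x^3 + 4*x^2 + 3*x + 2:
  f'(x)  = -9*x^2 + 8*x + 3
  f''(x) = 8 - 18*x
Substitute x = B_t and multiply the f'' term by 1/2:
  drift     = (1/2) * (8 - 18*x) evaluated at B_t = 4 - 9*B_t
  diffusion = (-9*x^2 + 8*x + 3) evaluated at B_t = -9*B_t^2 + 8*B_t + 3
Therefore d(-3*B_t^3 + 4*B_t^2 + 3*B_t + 2) = (4 - 9*B_t) dt + (-9*B_t^2 + 8*B_t + 3) dB_t.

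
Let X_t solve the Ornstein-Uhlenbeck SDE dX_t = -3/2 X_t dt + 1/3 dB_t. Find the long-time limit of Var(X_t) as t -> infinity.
lim Var(X_t) = 1/27

The OU SDE dX = -theta X dt + sigma dB admits the integrating factor exp(theta t): d(exp(theta t) X_t) = sigma exp(theta t) dB_t. Integrating from 0 to t gives X_t = x_0 * exp(-theta t) + sigma * int_0^t exp(-theta (t-s)) dB_s for any initial x_0. The Itô integral has variance (by the Itô isometry) sigma^2 * int_0^t exp(-2 theta (t - s)) ds = sigma^2 * (1 - exp(-2 theta t)) / (2 theta), independent of x_0.
With theta = 3/2, sigma = 1/3:
  Var(X_t) = (1/3)^2 * (1 - exp(-2*3/2 t)) / (2 * 3/2) = 1/27 - exp(-3*t)/27.
As t -> infinity, exp(-2*3/2 t) -> 0, so the stationary variance is sigma^2 / (2 theta) = 1/27.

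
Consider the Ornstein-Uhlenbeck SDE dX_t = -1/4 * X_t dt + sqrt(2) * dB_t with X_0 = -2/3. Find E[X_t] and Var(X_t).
E[X_t] = -2*exp(-t/4)/3; Var(X_t) = 4 - 4*exp(-t/2)

The OU SDE dX = -theta X dt + sigma dB admits the integrating factor exp(theta t): d(exp(theta t) X_t) = sigma exp(theta t) dB_t. Integrating from 0 to t:
  X_t = x_0 * exp(-theta t) + sigma * int_0^t exp(-theta (t-s)) dB_s.
The Itô integral has mean 0 and (by the Itô isometry) variance sigma^2 * int_0^t exp(-2 theta (t - s)) ds = sigma^2 * (1 - exp(-2 theta t)) / (2 theta).
With theta = 1/4, sigma = sqrt(2), x_0 = -2/3:
  E[X_t] = -2/3 * exp(-1/4 t) = -2*exp(-t/4)/3
  Var(X_t) = (sqrt(2))^2 * (1 - exp(-2*1/4 t)) / (2 * 1/4) = 4 - 4*exp(-t/2).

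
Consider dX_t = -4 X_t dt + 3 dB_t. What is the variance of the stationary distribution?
lim Var(X_t) = 9/8

The OU SDE dX = -theta X dt + sigma dB admits the integrating factor exp(theta t): d(exp(theta t) X_t) = sigma exp(theta t) dB_t. Integrating from 0 to t gives X_t = x_0 * exp(-theta t) + sigma * int_0^t exp(-theta (t-s)) dB_s for any initial x_0. The Itô integral has variance (by the Itô isometry) sigma^2 * int_0^t exp(-2 theta (t - s)) ds = sigma^2 * (1 - exp(-2 theta t)) / (2 theta), independent of x_0.
With theta = 4, sigma = 3:
  Var(X_t) = (3)^2 * (1 - exp(-2*4 t)) / (2 * 4) = 9/8 - 9*exp(-8*t)/8.
As t -> infinity, exp(-2*4 t) -> 0, so the stationary variance is sigma^2 / (2 theta) = 9/8.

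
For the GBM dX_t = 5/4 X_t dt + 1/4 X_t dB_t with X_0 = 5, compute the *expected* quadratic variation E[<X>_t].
E[<X>_t] = 25*exp(41*t/16)/41 - 25/41

<X>_t = int_0^t ((1/4) * X_s)^2 ds. Taking expectation inside the integral: E[<X>_t] = (1/4)^2 * int_0^t E[X_s^2] ds. For GBM, E[X_s^2] = x_0^2 * exp((2 mu + sigma^2) s). Integrating:
  E[<X>_t] = (1/4)^2 * 5^2 * (exp((2*(5/4) + (1/4)^2) t) - 1) / (2*(5/4) + (1/4)^2)
           = (1/4)^2 * 5^2 * (exp((41/16) t) - 1) / (41/16) = 25*exp(41*t/16)/41 - 25/41.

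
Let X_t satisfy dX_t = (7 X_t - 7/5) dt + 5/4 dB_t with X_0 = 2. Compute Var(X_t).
Var(X_t) = 25*exp(14*t)/224 - 25/224

The variance V(t) = Var(X_t) satisfies V'(t) = 2 a V(t) + c^2 with V(0) = 0 (drift coefficient is linear in X, diffusion is constant). With a = 7, c = 5/4, the solution is
  V(t) = (c^2 / (2 a)) * (exp(2 a t) - 1)
       = ((5/4)^2 / (2*7)) * (exp(14 t) - 1)
       = 25*exp(14*t)/224 - 25/224.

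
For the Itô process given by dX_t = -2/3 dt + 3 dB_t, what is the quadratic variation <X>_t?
<X>_t = 9*t

For an Itô process dX_t = a(t) dt + b(t) dB_t, the quadratic variation is <X>_t = int_0^t b(s)^2 ds (the drift term does not contribute). Here b(s) = 3, so
  b(s)^2 = 9.
Integrating from 0 to t:
  <X>_t = int_0^t (9) ds = 9*t.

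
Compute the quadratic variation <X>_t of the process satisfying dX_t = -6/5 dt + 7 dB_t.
<X>_t = 49*t

For an Itô process dX_t = a(t) dt + b(t) dB_t, the quadratic variation is <X>_t = int_0^t b(s)^2 ds (the drift term does not contribute). Here b(s) = 7, so
  b(s)^2 = 49.
Integrating from 0 to t:
  <X>_t = int_0^t (49) ds = 49*t.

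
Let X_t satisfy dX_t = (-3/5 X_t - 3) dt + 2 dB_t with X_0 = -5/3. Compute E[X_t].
E[X_t] = -5 + 10*exp(-3*t/5)/3

Taking expectations and using E[dB_t] = 0, the mean m(t) = E[X_t] satisfies the ODE m'(t) = a m(t) + b with m(0) = x_0. With a = -3/5, b = -3, x_0 = -5/3, the solution is
  m(t) = x_0 * exp(a t) + (b/a) * (exp(a t) - 1)
       = (-5/3) * exp((-3/5) t) + ((-3)/(-3/5)) * (exp((-3/5) t) - 1)
       = -5 + 10*exp(-3*t/5)/3.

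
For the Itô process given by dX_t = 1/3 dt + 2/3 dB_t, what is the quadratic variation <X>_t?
<X>_t = 4*t/9

For an Itô process dX_t = a(t) dt + b(t) dB_t, the quadratic variation is <X>_t = int_0^t b(s)^2 ds (the drift term does not contribute). Here b(s) = 2/3, so
  b(s)^2 = 4/9.
Integrating from 0 to t:
  <X>_t = int_0^t (4/9) ds = 4*t/9.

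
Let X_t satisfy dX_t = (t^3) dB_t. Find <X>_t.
<X>_t = t^7/7

For an Itô process dX_t = a(t) dt + b(t) dB_t, the quadratic variation is <X>_t = int_0^t b(s)^2 ds (the drift term does not contribute). Here b(s) = s^3, so
  b(s)^2 = s^6.
Integrating from 0 to t:
  <X>_t = int_0^t (s^6) ds = t^7/7.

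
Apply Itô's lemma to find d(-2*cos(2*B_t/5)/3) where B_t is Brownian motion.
d(-2*cos(2*B_t/5)/3) = (4*cos(2*B_t/5)/75) dt + (4*sin(2*B_t/5)/15) dB_t

Itô's formula for f(B_t) gives d f(B_t) = f'(B_t) dB_t + (1/2) f''(B_t) dt. Compute derivatives of f(x) = -2*cos(2*x/5)/3:
  f'(x)  = 4*sin(2*x/5)/15
  f''(x) = 8*cos(2*x/5)/75
Substitute x = B_t and multiply the f'' term by 1/2:
  drift     = (1/2) * (8*cos(2*x/5)/75) evaluated at B_t = 4*cos(2*B_t/5)/75
  diffusion = (4*sin(2*x/5)/15) evaluated at B_t = 4*sin(2*B_t/5)/15
Therefore d(-2*cos(2*B_t/5)/3) = (4*cos(2*B_t/5)/75) dt + (4*sin(2*B_t/5)/15) dB_t.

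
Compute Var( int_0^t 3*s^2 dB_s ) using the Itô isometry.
Var = 9*t^5/5

The Itô integral of a deterministic integrand f(s) has mean 0 because each increment f(s) * (B_{s+ds} - B_s) has mean 0. By the Itô isometry:
  Var( int_0^t f(s) dB_s ) = E[ (int_0^t f(s) dB_s)^2 ] = int_0^t f(s)^2 ds.
Here f(s) = 3*s^2, so f(s)^2 = 9*s^4. Integrate:
  int_0^t (9*s^4) ds = 9*t^5/5.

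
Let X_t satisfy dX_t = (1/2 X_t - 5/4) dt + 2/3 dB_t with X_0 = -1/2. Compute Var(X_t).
Var(X_t) = 4*exp(t)/9 - 4/9

The variance V(t) = Var(X_t) satisfies V'(t) = 2 a V(t) + c^2 with V(0) = 0 (drift coefficient is linear in X, diffusion is constant). With a = 1/2, c = 2/3, the solution is
  V(t) = (c^2 / (2 a)) * (exp(2 a t) - 1)
       = ((2/3)^2 / (2*(1/2))) * (exp(1 t) - 1)
       = 4*exp(t)/9 - 4/9.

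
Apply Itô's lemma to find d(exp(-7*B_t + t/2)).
d(exp(-7*B_t + t/2)) = (25*exp(-7*B_t + t/2)) dt + (-7*exp(-7*B_t + t/2)) dB_t

Itô's formula for f(t, x): d f(t, B_t) = (f_t + (1/2) f_xx) dt + f_x dB_t. Compute partials of f(t, x) = exp(t/2 - 7*x):
  f_t(t,x)  = exp(t/2 - 7*x)/2
  f_x(t,x)  = -7*exp(t/2 - 7*x)
  f_xx(t,x) = 49*exp(t/2 - 7*x)
Assemble drift = f_t + (1/2) f_xx = 25*exp(t/2 - 7*x) and diffusion = f_x = -7*exp(t/2 - 7*x). Substituting x = B_t:
  d(exp(-7*B_t + t/2)) = (25*exp(-7*B_t + t/2)) dt + (-7*exp(-7*B_t + t/2)) dB_t.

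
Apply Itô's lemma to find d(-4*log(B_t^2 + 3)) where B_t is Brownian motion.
d(-4*log(B_t^2 + 3)) = (4*(B_t^2 - 3)/(B_t^2 + 3)^2) dt + (-8*B_t/(B_t^2 + 3)) dB_t

Itô's formula for f(B_t) gives d f(B_t) = f'(B_t) dB_t + (1/2) f''(B_t) dt. Compute derivatives of f(x) = -4*log(x^2 + 3):
  f'(x)  = -8*x/(x^2 + 3)
  f''(x) = 8*(x^2 - 3)/(x^2 + 3)^2
Substitute x = B_t and multiply the f'' term by 1/2:
  drift     = (1/2) * (8*(x^2 - 3)/(x^2 + 3)^2) evaluated at B_t = 4*(B_t^2 - 3)/(B_t^2 + 3)^2
  diffusion = (-8*x/(x^2 + 3)) evaluated at B_t = -8*B_t/(B_t^2 + 3)
Therefore d(-4*log(B_t^2 + 3)) = (4*(B_t^2 - 3)/(B_t^2 + 3)^2) dt + (-8*B_t/(B_t^2 + 3)) dB_t.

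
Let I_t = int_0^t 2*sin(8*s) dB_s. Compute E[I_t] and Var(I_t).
E[I_t] = 0; Var(I_t) = 2*t - sin(8*t)*cos(8*t)/4

The Itô integral of a deterministic integrand f(s) has mean 0 because each increment f(s) * (B_{s+ds} - B_s) has mean 0. By the Itô isometry:
  Var( int_0^t f(s) dB_s ) = E[ (int_0^t f(s) dB_s)^2 ] = int_0^t f(s)^2 ds.
Here f(s) = 2*sin(8*s), so f(s)^2 = 4*sin(8*s)^2. Integrate:
  int_0^t (4*sin(8*s)^2) ds = 2*t - sin(8*t)*cos(8*t)/4.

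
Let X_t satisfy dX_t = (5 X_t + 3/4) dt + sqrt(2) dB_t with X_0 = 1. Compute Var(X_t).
Var(X_t) = exp(10*t)/5 - 1/5

The variance V(t) = Var(X_t) satisfies V'(t) = 2 a V(t) + c^2 with V(0) = 0 (drift coefficient is linear in X, diffusion is constant). With a = 5, c = sqrt(2), the solution is
  V(t) = (c^2 / (2 a)) * (exp(2 a t) - 1)
       = (sqrt(2)^2 / (2*5)) * (exp(10 t) - 1)
       = exp(10*t)/5 - 1/5.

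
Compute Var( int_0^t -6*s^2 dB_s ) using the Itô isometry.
Var = 36*t^5/5

The Itô integral of a deterministic integrand f(s) has mean 0 because each increment f(s) * (B_{s+ds} - B_s) has mean 0. By the Itô isometry:
  Var( int_0^t f(s) dB_s ) = E[ (int_0^t f(s) dB_s)^2 ] = int_0^t f(s)^2 ds.
Here f(s) = -6*s^2, so f(s)^2 = 36*s^4. Integrate:
  int_0^t (36*s^4) ds = 36*t^5/5.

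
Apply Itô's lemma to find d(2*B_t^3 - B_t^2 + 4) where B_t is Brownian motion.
d(2*B_t^3 - B_t^2 + 4) = (6*B_t - 1) dt + (2*B_t*(3*B_t - 1)) dB_t

Itô's formula for f(B_t) gives d f(B_t) = f'(B_t) dB_t + (1/2) f''(B_t) dt. Compute derivatives of f(x) = 2*x^3 - x^2 + 4:
  f'(x)  = 2*x*(3*x - 1)
  f''(x) = 12*x - 2
Substitute x = B_t and multiply the f'' term by 1/2:
  drift     = (1/2) * (12*x - 2) evaluated at B_t = 6*B_t - 1
  diffusion = (2*x*(3*x - 1)) evaluated at B_t = 2*B_t*(3*B_t - 1)
Therefore d(2*B_t^3 - B_t^2 + 4) = (6*B_t - 1) dt + (2*B_t*(3*B_t - 1)) dB_t.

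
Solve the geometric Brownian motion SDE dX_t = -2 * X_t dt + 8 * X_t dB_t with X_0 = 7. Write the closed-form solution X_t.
X_t = 7 * exp((-34) * t + (8) * B_t)

For GBM dX = mu X dt + sigma X dB with X_0 = x_0, apply Itô to Y = log X: dY = (mu - sigma^2/2) dt + sigma dB, so Y_t = log(x_0) + (mu - sigma^2/2) t + sigma B_t and hence X_t = x_0 * exp((mu - sigma^2/2) t + sigma B_t).
With mu = -2, sigma = 8, x_0 = 7, this gives:
  X_t = 7 * exp((-34) * t + (8) * B_t).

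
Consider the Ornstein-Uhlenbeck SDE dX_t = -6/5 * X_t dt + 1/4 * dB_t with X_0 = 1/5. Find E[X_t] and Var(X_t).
E[X_t] = exp(-6*t/5)/5; Var(X_t) = 5/192 - 5*exp(-12*t/5)/192

The OU SDE dX = -theta X dt + sigma dB admits the integrating factor exp(theta t): d(exp(theta t) X_t) = sigma exp(theta t) dB_t. Integrating from 0 to t:
  X_t = x_0 * exp(-theta t) + sigma * int_0^t exp(-theta (t-s)) dB_s.
The Itô integral has mean 0 and (by the Itô isometry) variance sigma^2 * int_0^t exp(-2 theta (t - s)) ds = sigma^2 * (1 - exp(-2 theta t)) / (2 theta).
With theta = 6/5, sigma = 1/4, x_0 = 1/5:
  E[X_t] = 1/5 * exp(-6/5 t) = exp(-6*t/5)/5
  Var(X_t) = (1/4)^2 * (1 - exp(-2*6/5 t)) / (2 * 6/5) = 5/192 - 5*exp(-12*t/5)/192.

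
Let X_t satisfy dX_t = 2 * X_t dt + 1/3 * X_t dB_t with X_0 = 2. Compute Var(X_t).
Var(X_t) = 4*(exp(t/9) - 1)*exp(4*t)

For GBM dX = mu X dt + sigma X dB with X_0 = x_0, apply Itô to Y = log X: dY = (mu - sigma^2/2) dt + sigma dB, so Y_t = log(x_0) + (mu - sigma^2/2) t + sigma B_t and hence X_t = x_0 * exp((mu - sigma^2/2) t + sigma B_t).
With mu = 2, sigma = 1/3, x_0 = 2, this gives:
  X_t = 2 * exp((35/18) * t + (1/3) * B_t).
Since sigma*B_t ~ Normal(0, sigma^2 t), E[exp(sigma*B_t)] = exp(sigma^2 t / 2); so E[X_t] = x_0 * exp((mu - sigma^2/2) t) * exp(sigma^2 t / 2) = x_0 * exp(mu t) = 2*exp(2*t).
Var(X_t) = E[X_t^2] - (E[X_t])^2 = x_0^2 * exp(2 mu t) * (exp(sigma^2 t) - 1) = 4*(exp(t/9) - 1)*exp(4*t).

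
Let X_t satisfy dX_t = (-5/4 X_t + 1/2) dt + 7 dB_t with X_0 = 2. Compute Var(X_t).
Var(X_t) = 98/5 - 98*exp(-5*t/2)/5

The variance V(t) = Var(X_t) satisfies V'(t) = 2 a V(t) + c^2 with V(0) = 0 (drift coefficient is linear in X, diffusion is constant). With a = -5/4, c = 7, the solution is
  V(t) = (c^2 / (2 a)) * (exp(2 a t) - 1)
       = (7^2 / (2*(-5/4))) * (exp((-5/2) t) - 1)
       = 98/5 - 98*exp(-5*t/2)/5.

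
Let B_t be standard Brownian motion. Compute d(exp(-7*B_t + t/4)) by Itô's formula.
d(exp(-7*B_t + t/4)) = (99*exp(-7*B_t + t/4)/4) dt + (-7*exp(-7*B_t + t/4)) dB_t

Itô's formula for f(t, x): d f(t, B_t) = (f_t + (1/2) f_xx) dt + f_x dB_t. Compute partials of f(t, x) = exp(t/4 - 7*x):
  f_t(t,x)  = exp(t/4 - 7*x)/4
  f_x(t,x)  = -7*exp(t/4 - 7*x)
  f_xx(t,x) = 49*exp(t/4 - 7*x)
Assemble drift = f_t + (1/2) f_xx = 99*exp(t/4 - 7*x)/4 and diffusion = f_x = -7*exp(t/4 - 7*x). Substituting x = B_t:
  d(exp(-7*B_t + t/4)) = (99*exp(-7*B_t + t/4)/4) dt + (-7*exp(-7*B_t + t/4)) dB_t.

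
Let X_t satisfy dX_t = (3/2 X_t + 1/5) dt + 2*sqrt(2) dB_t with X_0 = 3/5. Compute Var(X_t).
Var(X_t) = 8*exp(3*t)/3 - 8/3

The variance V(t) = Var(X_t) satisfies V'(t) = 2 a V(t) + c^2 with V(0) = 0 (drift coefficient is linear in X, diffusion is constant). With a = 3/2, c = 2*sqrt(2), the solution is
  V(t) = (c^2 / (2 a)) * (exp(2 a t) - 1)
       = ((2*sqrt(2))^2 / (2*(3/2))) * (exp(3 t) - 1)
       = 8*exp(3*t)/3 - 8/3.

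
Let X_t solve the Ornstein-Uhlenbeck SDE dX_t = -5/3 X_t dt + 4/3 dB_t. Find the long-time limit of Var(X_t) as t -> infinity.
lim Var(X_t) = 8/15

The OU SDE dX = -theta X dt + sigma dB admits the integrating factor exp(theta t): d(exp(theta t) X_t) = sigma exp(theta t) dB_t. Integrating from 0 to t gives X_t = x_0 * exp(-theta t) + sigma * int_0^t exp(-theta (t-s)) dB_s for any initial x_0. The Itô integral has variance (by the Itô isometry) sigma^2 * int_0^t exp(-2 theta (t - s)) ds = sigma^2 * (1 - exp(-2 theta t)) / (2 theta), independent of x_0.
With theta = 5/3, sigma = 4/3:
  Var(X_t) = (4/3)^2 * (1 - exp(-2*5/3 t)) / (2 * 5/3) = 8/15 - 8*exp(-10*t/3)/15.
As t -> infinity, exp(-2*5/3 t) -> 0, so the stationary variance is sigma^2 / (2 theta) = 8/15.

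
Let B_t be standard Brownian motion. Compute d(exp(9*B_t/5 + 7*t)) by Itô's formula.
d(exp(9*B_t/5 + 7*t)) = (431*exp(9*B_t/5 + 7*t)/50) dt + (9*exp(9*B_t/5 + 7*t)/5) dB_t

Itô's formula for f(t, x): d f(t, B_t) = (f_t + (1/2) f_xx) dt + f_x dB_t. Compute partials of f(t, x) = exp(7*t + 9*x/5):
  f_t(t,x)  = 7*exp(7*t + 9*x/5)
  f_x(t,x)  = 9*exp(7*t + 9*x/5)/5
  f_xx(t,x) = 81*exp(7*t + 9*x/5)/25
Assemble drift = f_t + (1/2) f_xx = 431*exp(7*t + 9*x/5)/50 and diffusion = f_x = 9*exp(7*t + 9*x/5)/5. Substituting x = B_t:
  d(exp(9*B_t/5 + 7*t)) = (431*exp(9*B_t/5 + 7*t)/50) dt + (9*exp(9*B_t/5 + 7*t)/5) dB_t.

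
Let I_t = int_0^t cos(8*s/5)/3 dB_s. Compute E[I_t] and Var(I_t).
E[I_t] = 0; Var(I_t) = t/18 + 5*sin(8*t/5)*cos(8*t/5)/144

The Itô integral of a deterministic integrand f(s) has mean 0 because each increment f(s) * (B_{s+ds} - B_s) has mean 0. By the Itô isometry:
  Var( int_0^t f(s) dB_s ) = E[ (int_0^t f(s) dB_s)^2 ] = int_0^t f(s)^2 ds.
Here f(s) = cos(8*s/5)/3, so f(s)^2 = cos(8*s/5)^2/9. Integrate:
  int_0^t (cos(8*s/5)^2/9) ds = t/18 + 5*sin(8*t/5)*cos(8*t/5)/144.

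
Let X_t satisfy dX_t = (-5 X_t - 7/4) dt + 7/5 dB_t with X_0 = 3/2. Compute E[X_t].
E[X_t] = -7/20 + 37*exp(-5*t)/20

Taking expectations and using E[dB_t] = 0, the mean m(t) = E[X_t] satisfies the ODE m'(t) = a m(t) + b with m(0) = x_0. With a = -5, b = -7/4, x_0 = 3/2, the solution is
  m(t) = x_0 * exp(a t) + (b/a) * (exp(a t) - 1)
       = (3/2) * exp((-5) t) + ((-7/4)/(-5)) * (exp((-5) t) - 1)
       = -7/20 + 37*exp(-5*t)/20.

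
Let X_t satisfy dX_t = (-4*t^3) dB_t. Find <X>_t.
<X>_t = 16*t^7/7

For an Itô process dX_t = a(t) dt + b(t) dB_t, the quadratic variation is <X>_t = int_0^t b(s)^2 ds (the drift term does not contribute). Here b(s) = -4*s^3, so
  b(s)^2 = 16*s^6.
Integrating from 0 to t:
  <X>_t = int_0^t (16*s^6) ds = 16*t^7/7.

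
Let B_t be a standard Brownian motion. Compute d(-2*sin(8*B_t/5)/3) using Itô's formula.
d(-2*sin(8*B_t/5)/3) = (64*sin(8*B_t/5)/75) dt + (-16*cos(8*B_t/5)/15) dB_t

Itô's formula for f(B_t) gives d f(B_t) = f'(B_t) dB_t + (1/2) f''(B_t) dt. Compute derivatives of f(x) = -2*sin(8*x/5)/3:
  f'(x)  = -16*cos(8*x/5)/15
  f''(x) = 128*sin(8*x/5)/75
Substitute x = B_t and multiply the f'' term by 1/2:
  drift     = (1/2) * (128*sin(8*x/5)/75) evaluated at B_t = 64*sin(8*B_t/5)/75
  diffusion = (-16*cos(8*x/5)/15) evaluated at B_t = -16*cos(8*B_t/5)/15
Therefore d(-2*sin(8*B_t/5)/3) = (64*sin(8*B_t/5)/75) dt + (-16*cos(8*B_t/5)/15) dB_t.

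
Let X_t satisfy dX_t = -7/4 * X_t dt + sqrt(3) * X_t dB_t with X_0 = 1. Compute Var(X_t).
Var(X_t) = (exp(3*t) - 1)*exp(-7*t/2)

For GBM dX = mu X dt + sigma X dB with X_0 = x_0, apply Itô to Y = log X: dY = (mu - sigma^2/2) dt + sigma dB, so Y_t = log(x_0) + (mu - sigma^2/2) t + sigma B_t and hence X_t = x_0 * exp((mu - sigma^2/2) t + sigma B_t).
With mu = -7/4, sigma = sqrt(3), x_0 = 1, this gives:
  X_t = 1 * exp((-13/4) * t + (sqrt(3)) * B_t).
Since sigma*B_t ~ Normal(0, sigma^2 t), E[exp(sigma*B_t)] = exp(sigma^2 t / 2); so E[X_t] = x_0 * exp((mu - sigma^2/2) t) * exp(sigma^2 t / 2) = x_0 * exp(mu t) = exp(-7*t/4).
Var(X_t) = E[X_t^2] - (E[X_t])^2 = x_0^2 * exp(2 mu t) * (exp(sigma^2 t) - 1) = (exp(3*t) - 1)*exp(-7*t/2).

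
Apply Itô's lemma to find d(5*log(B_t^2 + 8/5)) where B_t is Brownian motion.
d(5*log(B_t^2 + 8/5)) = (25*(8 - 5*B_t^2)/(5*B_t^2 + 8)^2) dt + (50*B_t/(5*B_t^2 + 8)) dB_t

Itô's formula for f(B_t) gives d f(B_t) = f'(B_t) dB_t + (1/2) f''(B_t) dt. Compute derivatives of f(x) = 5*log(x^2 + 8/5):
  f'(x)  = 50*x/(5*x^2 + 8)
  f''(x) = 50*(8 - 5*x^2)/(5*x^2 + 8)^2
Substitute x = B_t and multiply the f'' term by 1/2:
  drift     = (1/2) * (50*(8 - 5*x^2)/(5*x^2 + 8)^2) evaluated at B_t = 25*(8 - 5*B_t^2)/(5*B_t^2 + 8)^2
  diffusion = (50*x/(5*x^2 + 8)) evaluated at B_t = 50*B_t/(5*B_t^2 + 8)
Therefore d(5*log(B_t^2 + 8/5)) = (25*(8 - 5*B_t^2)/(5*B_t^2 + 8)^2) dt + (50*B_t/(5*B_t^2 + 8)) dB_t.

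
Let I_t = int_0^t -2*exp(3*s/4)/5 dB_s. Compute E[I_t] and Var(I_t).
E[I_t] = 0; Var(I_t) = 8*exp(3*t/2)/75 - 8/75

The Itô integral of a deterministic integrand f(s) has mean 0 because each increment f(s) * (B_{s+ds} - B_s) has mean 0. By the Itô isometry:
  Var( int_0^t f(s) dB_s ) = E[ (int_0^t f(s) dB_s)^2 ] = int_0^t f(s)^2 ds.
Here f(s) = -2*exp(3*s/4)/5, so f(s)^2 = 4*exp(3*s/2)/25. Integrate:
  int_0^t (4*exp(3*s/2)/25) ds = 8*exp(3*t/2)/75 - 8/75.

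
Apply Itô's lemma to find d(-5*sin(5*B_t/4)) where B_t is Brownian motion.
d(-5*sin(5*B_t/4)) = (125*sin(5*B_t/4)/32) dt + (-25*cos(5*B_t/4)/4) dB_t

Itô's formula for f(B_t) gives d f(B_t) = f'(B_t) dB_t + (1/2) f''(B_t) dt. Compute derivatives of f(x) = -5*sin(5*x/4):
  f'(x)  = -25*cos(5*x/4)/4
  f''(x) = 125*sin(5*x/4)/16
Substitute x = B_t and multiply the f'' term by 1/2:
  drift     = (1/2) * (125*sin(5*x/4)/16) evaluated at B_t = 125*sin(5*B_t/4)/32
  diffusion = (-25*cos(5*x/4)/4) evaluated at B_t = -25*cos(5*B_t/4)/4
Therefore d(-5*sin(5*B_t/4)) = (125*sin(5*B_t/4)/32) dt + (-25*cos(5*B_t/4)/4) dB_t.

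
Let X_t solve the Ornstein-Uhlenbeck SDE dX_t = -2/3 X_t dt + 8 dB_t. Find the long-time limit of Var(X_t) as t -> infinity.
lim Var(X_t) = 48

The OU SDE dX = -theta X dt + sigma dB admits the integrating factor exp(theta t): d(exp(theta t) X_t) = sigma exp(theta t) dB_t. Integrating from 0 to t gives X_t = x_0 * exp(-theta t) + sigma * int_0^t exp(-theta (t-s)) dB_s for any initial x_0. The Itô integral has variance (by the Itô isometry) sigma^2 * int_0^t exp(-2 theta (t - s)) ds = sigma^2 * (1 - exp(-2 theta t)) / (2 theta), independent of x_0.
With theta = 2/3, sigma = 8:
  Var(X_t) = (8)^2 * (1 - exp(-2*2/3 t)) / (2 * 2/3) = 48 - 48*exp(-4*t/3).
As t -> infinity, exp(-2*2/3 t) -> 0, so the stationary variance is sigma^2 / (2 theta) = 48.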